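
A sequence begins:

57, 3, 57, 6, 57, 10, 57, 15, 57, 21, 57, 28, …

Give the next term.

The terms cycle through 2 interleaved subsequences.
Stream A is 57, 57, 57, 57, 57, 57, which is the constant sequence 57.
Stream B is 3, 6, 10, 15, 21, 28, which is triangular numbers starting at T_2.
The 13th slot belongs to stream A; its 7th term is 57.

57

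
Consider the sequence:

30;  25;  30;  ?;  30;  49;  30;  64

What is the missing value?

36

Positions 1, 3, 5, … form one subsequence and positions 2, 4, 6, … form another.
Track A = 30, 30, 30, 30: the constant sequence 30.
Track B = 25, ?, 49, 64: the squares 5², 6², 7², ….
The gap is track B's term 2; the rule gives 36.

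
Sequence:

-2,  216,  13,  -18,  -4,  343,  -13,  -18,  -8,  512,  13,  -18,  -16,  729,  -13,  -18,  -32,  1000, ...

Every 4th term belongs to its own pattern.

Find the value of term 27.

13

Split by position mod 4: positions 1, 5, 9, … form one track, and each other residue class forms its own.
Track A = -2, -4, -8, -16, -32: multiplying by 2 each time.
Track B = 216, 343, 512, 729, 1000: consecutive cubes n³ from n = 6.
Track C = 13, -13, 13, -13: oscillating between 13 and -13.
Track D = -18, -18, -18, -18: always -18.
The 27th slot belongs to track C; its 7th term is 13.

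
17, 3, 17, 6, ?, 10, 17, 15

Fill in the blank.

Split by position mod 2 into 2 tracks.
Track A: 17, 17, ?, 17. The constant sequence 17.
Track B: 3, 6, 10, 15. Triangular numbers starting at T_2.
So the missing entry in track A is 17.

17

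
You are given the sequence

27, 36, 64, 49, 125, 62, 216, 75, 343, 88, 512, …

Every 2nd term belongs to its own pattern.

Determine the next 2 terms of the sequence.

Split by position mod 2 into 2 tracks.
Subsequence A is 27, 64, 125, 216, 343, 512, which is perfect cubes starting at 3³.
Subsequence B is 36, 49, 62, 75, 88, which is arithmetic with common difference +13.
Position 12 → subsequence B, term 6 = 101.
Position 13 falls in subsequence A as its term 7, giving 729.

101, 729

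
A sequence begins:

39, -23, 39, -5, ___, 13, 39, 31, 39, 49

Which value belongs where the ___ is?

39

Odd-indexed and even-indexed terms follow separate rules.
Subsequence A: 39, 39, ?, 39, 39. Constant 39.
Subsequence B: -23, -5, 13, 31, 49. Adding 18 each time.
Subsequence A's pattern makes the blank 39.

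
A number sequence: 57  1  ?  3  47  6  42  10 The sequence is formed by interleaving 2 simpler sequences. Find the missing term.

52

The terms cycle through 2 interleaved subsequences.
Track A: 57, ?, 47, 42 (linear: a_n = 62 − 5·n).
Track B: 1, 3, 6, 10 (triangular numbers n(n+1)/2 for n = 1, 2, …).
The gap is track A's term 2; the rule gives 52.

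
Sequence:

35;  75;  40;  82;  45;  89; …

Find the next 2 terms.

50, 96

Positions 1, 3, 5, … form one subsequence and positions 2, 4, 6, … form another.
Stream A: 35, 40, 45 (arithmetic with common difference +5).
Stream B: 75, 82, 89 (adding 7 each time).
Position 7 falls in stream A as its term 4, giving 50.
Position 8 falls in stream B as its term 4, giving 96.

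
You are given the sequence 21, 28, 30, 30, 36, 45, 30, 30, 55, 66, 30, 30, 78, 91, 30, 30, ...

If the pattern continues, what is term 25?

Positions follow the repeating pattern AABB; grouping by letter gives 2 tracks.
Stream A is 21, 28, 36, 45, 55, 66, 78, 91, which is triangular numbers starting at T_6.
Stream B is 30, 30, 30, 30, 30, 30, 30, 30, which is always 30.
The 25th slot belongs to stream A; its 13th term is 171.

171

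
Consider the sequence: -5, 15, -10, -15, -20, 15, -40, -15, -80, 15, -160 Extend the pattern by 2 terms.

Odd-indexed and even-indexed terms follow separate rules.
Track A is -5, -10, -20, -40, -80, -160, which is a geometric progression (common ratio 2).
Track B is 15, -15, 15, -15, 15, which is alternating ±15.
The 12th slot belongs to track B; its 6th term is -15.
The 13th slot belongs to track A; its 7th term is -320.

-15, -320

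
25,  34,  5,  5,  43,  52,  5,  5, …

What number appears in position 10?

70

Reading positions in blocks of 4 reveals the pattern AABB — 2 tracks woven together.
Subsequence A is 25, 34, 43, 52, which is arithmetic with common difference +9.
Subsequence B is 5, 5, 5, 5, which is the constant sequence 5.
The 10th slot belongs to subsequence A; its 6th term is 70.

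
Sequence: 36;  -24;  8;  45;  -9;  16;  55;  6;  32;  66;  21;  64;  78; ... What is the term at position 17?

The terms cycle through 3 interleaved subsequences.
Subsequence A: 36, 45, 55, 66, 78. Triangular numbers starting at T_8.
Subsequence B: -24, -9, 6, 21. Adding 15 each time.
Subsequence C: 8, 16, 32, 64. Powers 2^3, 2^4, 2^5, ….
Position 17 falls in subsequence B as its term 6, giving 51.

51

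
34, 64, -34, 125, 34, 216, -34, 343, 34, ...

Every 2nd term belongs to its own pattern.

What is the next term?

512

Taking every 2nd term gives 2 separate tracks.
Subsequence A: 34, -34, 34, -34, 34. Oscillating between 34 and -34.
Subsequence B: 64, 125, 216, 343. The cubes 4³, 5³, 6³, ….
Position 10 falls in subsequence B as its term 5, giving 512.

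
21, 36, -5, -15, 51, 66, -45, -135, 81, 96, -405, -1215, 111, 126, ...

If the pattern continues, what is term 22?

186

The slot pattern repeats as AABB (period 4), so there are 2 interleaved tracks.
Track A is 21, 36, 51, 66, 81, 96, 111, 126, which is arithmetic with common difference +15.
Track B is -5, -15, -45, -135, -405, -1215, which is multiplying by 3 each time.
Position 22 → track A, term 12 = 186.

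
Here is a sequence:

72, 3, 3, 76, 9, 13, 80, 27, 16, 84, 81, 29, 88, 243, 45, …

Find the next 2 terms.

Read the sequence 3 terms at a time; column i is its own pattern.
Track A = 72, 76, 80, 84, 88: arithmetic, step +4.
Track B = 3, 9, 27, 81, 243: powers 3^1, 3^2, 3^3, ….
Track C = 3, 13, 16, 29, 45: Fibonacci-style (each term is the sum of the two before it).
Term 16 comes from track A (its 6th entry): 92.
Term 17 comes from track B (its 6th entry): 729.

92, 729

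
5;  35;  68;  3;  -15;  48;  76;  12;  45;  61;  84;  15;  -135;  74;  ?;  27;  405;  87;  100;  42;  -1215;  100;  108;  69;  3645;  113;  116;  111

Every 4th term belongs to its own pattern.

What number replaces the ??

Taking every 4th term gives 4 separate tracks.
Stream A is 5, -15, 45, -135, 405, -1215, 3645, which is geometric, ×-3 each step.
Stream B is 35, 48, 61, 74, 87, 100, 113, which is adding 13 each time.
Stream C is 68, 76, 84, ?, 100, 108, 116, which is arithmetic, step +8.
Stream D is 3, 12, 15, 27, 42, 69, 111, which is Fibonacci-style (each term is the sum of the two before it).
The gap is stream C's term 4; the rule gives 92.

92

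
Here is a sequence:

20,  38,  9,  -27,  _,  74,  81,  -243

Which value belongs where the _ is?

56

The slot pattern repeats as AABB (period 4), so there are 2 interleaved tracks.
Stream A: 20, 38, ?, 74 (arithmetic with common difference +18).
Stream B: 9, -27, 81, -243 (a geometric progression (common ratio -3)).
So the missing entry in stream A is 56.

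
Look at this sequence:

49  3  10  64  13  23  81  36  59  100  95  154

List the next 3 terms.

121, 249, 403

Positions follow the repeating pattern ABB; grouping by letter gives 2 tracks.
Track A is 49, 64, 81, 100, which is perfect squares starting at 7².
Track B is 3, 10, 13, 23, 36, 59, 95, 154, which is Fibonacci-style (each term is the sum of the two before it).
Term 13 comes from track A (its 5th entry): 121.
Position 14 falls in track B as its term 9, giving 249.
Position 15 falls in track B as its term 10, giving 403.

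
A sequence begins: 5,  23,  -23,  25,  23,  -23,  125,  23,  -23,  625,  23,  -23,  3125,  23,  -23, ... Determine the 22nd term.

The slot pattern repeats as ABB (period 3), so there are 2 interleaved tracks.
Track A = 5, 25, 125, 625, 3125: powers of 5.
Track B = 23, -23, 23, -23, 23, -23, 23, -23, 23, -23: alternating ±23.
The 22nd slot belongs to track A; its 8th term is 390625.

390625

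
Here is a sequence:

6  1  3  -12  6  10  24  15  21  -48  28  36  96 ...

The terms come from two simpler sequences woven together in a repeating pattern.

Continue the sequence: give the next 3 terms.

45, 55, -192

The slot pattern repeats as ABB (period 3), so there are 2 interleaved tracks.
Subsequence A: 6, -12, 24, -48, 96 — multiplying by -2 each time.
Subsequence B: 1, 3, 6, 10, 15, 21, 28, 36 — the triangular numbers T_1, T_2, ….
Position 14 falls in subsequence B as its term 9, giving 45.
The 15th slot belongs to subsequence B; its 10th term is 55.
Position 16 falls in subsequence A as its term 6, giving -192.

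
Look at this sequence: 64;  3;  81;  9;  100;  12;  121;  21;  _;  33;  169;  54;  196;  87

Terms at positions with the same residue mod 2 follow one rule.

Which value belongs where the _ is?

Split by position mod 2 into 2 tracks.
Track A is 64, 81, 100, 121, ?, 169, 196, which is consecutive squares n² from n = 8.
Track B is 3, 9, 12, 21, 33, 54, 87, which is each term equals the sum of the previous two.
Track A's pattern makes the blank 144.

144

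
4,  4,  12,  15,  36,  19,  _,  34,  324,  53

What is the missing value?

108

Odd-indexed and even-indexed terms follow separate rules.
Track A: 4, 12, 36, ?, 324 — geometric, ×3 each step.
Track B: 4, 15, 19, 34, 53 — Fibonacci-style (each term is the sum of the two before it).
Filling track A at index 4 by its rule yields 108.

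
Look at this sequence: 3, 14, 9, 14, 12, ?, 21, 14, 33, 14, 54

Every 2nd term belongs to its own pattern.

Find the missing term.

14

Positions 1, 3, 5, … form one subsequence and positions 2, 4, 6, … form another.
Track A is 3, 9, 12, 21, 33, 54, which is each term equals the sum of the previous two.
Track B is 14, 14, ?, 14, 14, which is the constant sequence 14.
The gap is track B's term 3; the rule gives 14.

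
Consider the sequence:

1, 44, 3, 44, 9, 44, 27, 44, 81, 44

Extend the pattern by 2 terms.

243, 44

The terms cycle through 2 interleaved subsequences.
Track A: 1, 3, 9, 27, 81 (successive powers of 3).
Track B: 44, 44, 44, 44, 44 (always 44).
Position 11 falls in track A as its term 6, giving 243.
The 12th slot belongs to track B; its 6th term is 44.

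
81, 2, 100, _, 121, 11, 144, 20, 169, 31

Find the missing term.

Odd-indexed and even-indexed terms follow separate rules.
Track A is 81, 100, 121, 144, 169, which is consecutive squares n² from n = 9.
Track B is 2, ?, 11, 20, 31, which is each term equals the sum of the previous two.
The gap is track B's term 2; the rule gives 9.

9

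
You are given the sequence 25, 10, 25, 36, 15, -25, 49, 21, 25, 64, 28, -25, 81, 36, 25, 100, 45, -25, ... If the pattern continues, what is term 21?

25

Split by position mod 3: positions 1, 4, 7, … form one track, and each other residue class forms its own.
Track A: 25, 36, 49, 64, 81, 100. The squares 5², 6², 7², ….
Track B: 10, 15, 21, 28, 36, 45. The triangular numbers T_4, T_5, ….
Track C: 25, -25, 25, -25, 25, -25. Alternating ±25.
Position 21 → track C, term 7 = 25.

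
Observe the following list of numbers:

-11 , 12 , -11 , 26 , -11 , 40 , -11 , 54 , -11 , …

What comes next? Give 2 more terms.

Odd-indexed and even-indexed terms follow separate rules.
Track A = -11, -11, -11, -11, -11: constant -11.
Track B = 12, 26, 40, 54: linear: a_n = -2 + 14·n.
Term 10 comes from track B (its 5th entry): 68.
The 11th slot belongs to track A; its 6th term is -11.

68, -11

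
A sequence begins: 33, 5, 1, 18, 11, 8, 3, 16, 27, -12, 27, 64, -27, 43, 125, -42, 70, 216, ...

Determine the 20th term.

Taking every 3rd term gives 3 separate tracks.
Track A = 33, 18, 3, -12, -27, -42: subtracting 15 each time.
Track B = 5, 11, 16, 27, 43, 70: Fibonacci-style (each term is the sum of the two before it).
Track C = 1, 8, 27, 64, 125, 216: perfect cubes starting at 1³.
Term 20 comes from track B (its 7th entry): 113.

113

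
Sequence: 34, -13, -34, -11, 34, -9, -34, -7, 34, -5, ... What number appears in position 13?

34

The terms cycle through 2 interleaved subsequences.
Track A: 34, -34, 34, -34, 34 (alternating ±34).
Track B: -13, -11, -9, -7, -5 (linear: a_n = -15 + 2·n).
Term 13 comes from track A (its 7th entry): 34.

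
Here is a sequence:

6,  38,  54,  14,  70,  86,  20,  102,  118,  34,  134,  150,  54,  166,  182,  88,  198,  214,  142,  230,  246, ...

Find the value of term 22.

The slot pattern repeats as ABB (period 3), so there are 2 interleaved tracks.
Stream A is 6, 14, 20, 34, 54, 88, 142, which is each term equals the sum of the previous two.
Stream B is 38, 54, 70, 86, 102, 118, 134, 150, 166, 182, 198, 214, 230, 246, which is adding 16 each time.
Term 22 comes from stream A (its 8th entry): 230.

230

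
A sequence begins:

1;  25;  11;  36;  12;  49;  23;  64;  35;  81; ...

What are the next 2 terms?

58, 100

The terms cycle through 2 interleaved subsequences.
Track A: 1, 11, 12, 23, 35. Each term equals the sum of the previous two.
Track B: 25, 36, 49, 64, 81. The squares 5², 6², 7², ….
Position 11 → track A, term 6 = 58.
Position 12 falls in track B as its term 6, giving 100.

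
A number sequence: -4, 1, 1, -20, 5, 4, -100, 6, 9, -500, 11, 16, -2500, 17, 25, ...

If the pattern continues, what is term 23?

73

Split by position mod 3: positions 1, 4, 7, … form one track, and each other residue class forms its own.
Track A = -4, -20, -100, -500, -2500: geometric with ratio 5.
Track B = 1, 5, 6, 11, 17: each term equals the sum of the previous two.
Track C = 1, 4, 9, 16, 25: perfect squares starting at 1².
Term 23 comes from track B (its 8th entry): 73.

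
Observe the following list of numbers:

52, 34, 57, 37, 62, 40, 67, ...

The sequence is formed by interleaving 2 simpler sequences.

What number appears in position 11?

77

Split by position mod 2 into 2 tracks.
Subsequence A: 52, 57, 62, 67. Arithmetic with common difference +5.
Subsequence B: 34, 37, 40. Arithmetic with common difference +3.
Position 11 falls in subsequence A as its term 6, giving 77.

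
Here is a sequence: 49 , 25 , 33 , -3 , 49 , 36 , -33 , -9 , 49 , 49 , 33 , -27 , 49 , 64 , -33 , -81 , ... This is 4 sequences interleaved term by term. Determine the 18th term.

Split by position mod 4 into 4 tracks.
Subsequence A: 49, 49, 49, 49. Constant 49.
Subsequence B: 25, 36, 49, 64. Perfect squares starting at 5².
Subsequence C: 33, -33, 33, -33. Alternating ±33.
Subsequence D: -3, -9, -27, -81. Multiplying by 3 each time.
Position 18 → subsequence B, term 5 = 81.

81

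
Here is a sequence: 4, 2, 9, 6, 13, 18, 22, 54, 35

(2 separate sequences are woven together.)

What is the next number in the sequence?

162

Positions 1, 3, 5, … form one subsequence and positions 2, 4, 6, … form another.
Stream A = 4, 9, 13, 22, 35: a Fibonacci-like recurrence a_n = a_{n-1} + a_{n-2}.
Stream B = 2, 6, 18, 54: geometric, ×3 each step.
Position 10 falls in stream B as its term 5, giving 162.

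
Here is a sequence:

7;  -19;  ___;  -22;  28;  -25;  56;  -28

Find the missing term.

Odd-indexed and even-indexed terms follow separate rules.
Track A: 7, ?, 28, 56. Geometric, ×2 each step.
Track B: -19, -22, -25, -28. Linear: a_n = -16 − 3·n.
Track A's pattern makes the blank 14.

14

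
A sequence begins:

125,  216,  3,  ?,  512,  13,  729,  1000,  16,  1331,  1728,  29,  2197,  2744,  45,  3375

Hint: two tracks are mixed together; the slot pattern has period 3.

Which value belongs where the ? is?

The slot pattern repeats as AAB (period 3), so there are 2 interleaved tracks.
Track A: 125, 216, ?, 512, 729, 1000, 1331, 1728, 2197, 2744, 3375. Perfect cubes starting at 5³.
Track B: 3, 13, 16, 29, 45. A Fibonacci-like recurrence a_n = a_{n-1} + a_{n-2}.
Filling track A at index 3 by its rule yields 343.

343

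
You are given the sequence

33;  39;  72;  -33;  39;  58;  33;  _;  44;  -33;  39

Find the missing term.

39

The terms cycle through 3 interleaved subsequences.
Subsequence A: 33, -33, 33, -33 — alternating ±33.
Subsequence B: 39, 39, ?, 39 — always 39.
Subsequence C: 72, 58, 44 — arithmetic, step −14.
So the missing entry in subsequence B is 39.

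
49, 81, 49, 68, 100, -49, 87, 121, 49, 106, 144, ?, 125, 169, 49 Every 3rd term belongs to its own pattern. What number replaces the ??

The terms cycle through 3 interleaved subsequences.
Subsequence A: 49, 68, 87, 106, 125 — arithmetic with common difference +19.
Subsequence B: 81, 100, 121, 144, 169 — consecutive squares n² from n = 9.
Subsequence C: 49, -49, 49, ?, 49 — the oscillation 49·(−1)^(n+1).
So the missing entry in subsequence C is -49.

-49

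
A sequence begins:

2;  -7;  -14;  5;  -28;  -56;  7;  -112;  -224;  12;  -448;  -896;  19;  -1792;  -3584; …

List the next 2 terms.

The slot pattern repeats as ABB (period 3), so there are 2 interleaved tracks.
Stream A = 2, 5, 7, 12, 19: each term equals the sum of the previous two.
Stream B = -7, -14, -28, -56, -112, -224, -448, -896, -1792, -3584: multiplying by 2 each time.
The 16th slot belongs to stream A; its 6th term is 31.
Position 17 falls in stream B as its term 11, giving -7168.

31, -7168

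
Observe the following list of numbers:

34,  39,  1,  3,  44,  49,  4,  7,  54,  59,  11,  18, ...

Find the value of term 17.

74

Reading positions in blocks of 4 reveals the pattern AABB — 2 tracks woven together.
Track A = 34, 39, 44, 49, 54, 59: arithmetic, step +5.
Track B = 1, 3, 4, 7, 11, 18: a Fibonacci-like recurrence a_n = a_{n-1} + a_{n-2}.
The 17th slot belongs to track A; its 9th term is 74.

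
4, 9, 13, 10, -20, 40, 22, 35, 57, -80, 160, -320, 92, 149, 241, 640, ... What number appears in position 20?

631

The slot pattern repeats as AAABBB (period 6), so there are 2 interleaved tracks.
Track A is 4, 9, 13, 22, 35, 57, 92, 149, 241, which is a Fibonacci-like recurrence a_n = a_{n-1} + a_{n-2}.
Track B is 10, -20, 40, -80, 160, -320, 640, which is a geometric progression (common ratio -2).
Position 20 falls in track A as its term 11, giving 631.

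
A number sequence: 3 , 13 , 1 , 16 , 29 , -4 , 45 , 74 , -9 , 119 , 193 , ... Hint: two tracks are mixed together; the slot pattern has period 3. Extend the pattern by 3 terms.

-14, 312, 505

The slot pattern repeats as AAB (period 3), so there are 2 interleaved tracks.
Subsequence A is 3, 13, 16, 29, 45, 74, 119, 193, which is Fibonacci-style (each term is the sum of the two before it).
Subsequence B is 1, -4, -9, which is arithmetic with common difference −5.
Term 12 comes from subsequence B (its 4th entry): -14.
Position 13 falls in subsequence A as its term 9, giving 312.
Position 14 falls in subsequence A as its term 10, giving 505.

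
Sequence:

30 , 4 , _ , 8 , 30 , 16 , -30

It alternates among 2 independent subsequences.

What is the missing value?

-30

Odd-indexed and even-indexed terms follow separate rules.
Stream A: 30, ?, 30, -30. Alternating ±30.
Stream B: 4, 8, 16. Powers 2^2, 2^3, 2^4, ….
Filling stream A at index 2 by its rule yields -30.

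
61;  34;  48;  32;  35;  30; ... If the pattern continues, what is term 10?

The terms cycle through 2 interleaved subsequences.
Subsequence A is 61, 48, 35, which is arithmetic, step −13.
Subsequence B is 34, 32, 30, which is arithmetic with common difference −2.
Position 10 → subsequence B, term 5 = 26.

26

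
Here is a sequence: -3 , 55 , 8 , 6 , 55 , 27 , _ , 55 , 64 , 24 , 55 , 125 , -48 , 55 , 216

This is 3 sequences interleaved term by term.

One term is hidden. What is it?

-12

Split by position mod 3 into 3 tracks.
Subsequence A = -3, 6, ?, 24, -48: geometric with ratio -2.
Subsequence B = 55, 55, 55, 55, 55: always 55.
Subsequence C = 8, 27, 64, 125, 216: perfect cubes starting at 2³.
So the missing entry in subsequence A is -12.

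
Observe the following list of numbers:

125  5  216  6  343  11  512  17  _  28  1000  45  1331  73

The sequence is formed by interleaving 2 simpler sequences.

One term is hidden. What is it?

729

The terms cycle through 2 interleaved subsequences.
Stream A: 125, 216, 343, 512, ?, 1000, 1331. The cubes 5³, 6³, 7³, ….
Stream B: 5, 6, 11, 17, 28, 45, 73. A Fibonacci-like recurrence a_n = a_{n-1} + a_{n-2}.
So the missing entry in stream A is 729.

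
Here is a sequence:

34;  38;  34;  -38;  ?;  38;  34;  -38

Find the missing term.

The terms cycle through 2 interleaved subsequences.
Track A = 34, 34, ?, 34: constant 34.
Track B = 38, -38, 38, -38: oscillating between 38 and -38.
Track A's pattern makes the blank 34.

34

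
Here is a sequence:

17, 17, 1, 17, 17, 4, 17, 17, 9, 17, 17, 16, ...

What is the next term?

Positions follow the repeating pattern AAB; grouping by letter gives 2 tracks.
Subsequence A: 17, 17, 17, 17, 17, 17, 17, 17. Constant 17.
Subsequence B: 1, 4, 9, 16. Consecutive squares n² from n = 1.
Position 13 falls in subsequence A as its term 9, giving 17.

17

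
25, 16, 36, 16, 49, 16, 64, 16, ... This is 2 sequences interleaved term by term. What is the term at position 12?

16

Positions 1, 3, 5, … form one subsequence and positions 2, 4, 6, … form another.
Track A: 25, 36, 49, 64. Perfect squares starting at 5².
Track B: 16, 16, 16, 16. Always 16.
Position 12 → track B, term 6 = 16.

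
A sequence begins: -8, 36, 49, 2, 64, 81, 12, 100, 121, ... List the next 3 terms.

Positions follow the repeating pattern ABB; grouping by letter gives 2 tracks.
Track A is -8, 2, 12, which is adding 10 each time.
Track B is 36, 49, 64, 81, 100, 121, which is consecutive squares n² from n = 6.
Term 10 comes from track A (its 4th entry): 22.
Position 11 → track B, term 7 = 144.
Position 12 → track B, term 8 = 169.

22, 144, 169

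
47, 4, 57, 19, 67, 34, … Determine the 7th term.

77

Odd-indexed and even-indexed terms follow separate rules.
Stream A: 47, 57, 67 (linear: a_n = 37 + 10·n).
Stream B: 4, 19, 34 (adding 15 each time).
The 7th slot belongs to stream A; its 4th term is 77.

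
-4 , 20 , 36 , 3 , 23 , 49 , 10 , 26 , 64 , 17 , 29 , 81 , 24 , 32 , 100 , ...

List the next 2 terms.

The terms cycle through 3 interleaved subsequences.
Track A: -4, 3, 10, 17, 24 — adding 7 each time.
Track B: 20, 23, 26, 29, 32 — adding 3 each time.
Track C: 36, 49, 64, 81, 100 — the squares 6², 7², 8², ….
Position 16 → track A, term 6 = 31.
Term 17 comes from track B (its 6th entry): 35.

31, 35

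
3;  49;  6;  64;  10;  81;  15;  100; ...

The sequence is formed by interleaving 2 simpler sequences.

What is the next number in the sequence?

Taking every 2nd term gives 2 separate tracks.
Stream A: 3, 6, 10, 15. Triangular numbers n(n+1)/2 for n = 2, 3, ….
Stream B: 49, 64, 81, 100. The squares 7², 8², 9², ….
Term 9 comes from stream A (its 5th entry): 21.

21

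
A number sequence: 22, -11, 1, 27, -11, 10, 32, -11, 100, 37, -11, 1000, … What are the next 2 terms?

42, -11

Read the sequence 3 terms at a time; column i is its own pattern.
Track A is 22, 27, 32, 37, which is arithmetic with common difference +5.
Track B is -11, -11, -11, -11, which is the constant sequence -11.
Track C is 1, 10, 100, 1000, which is successive powers of 10.
Position 13 falls in track A as its term 5, giving 42.
The 14th slot belongs to track B; its 5th term is -11.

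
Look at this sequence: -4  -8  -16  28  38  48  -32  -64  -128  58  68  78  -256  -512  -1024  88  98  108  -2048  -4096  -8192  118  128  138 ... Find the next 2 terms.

-16384, -32768

Positions follow the repeating pattern AAABBB; grouping by letter gives 2 tracks.
Track A: -4, -8, -16, -32, -64, -128, -256, -512, -1024, -2048, -4096, -8192 (multiplying by 2 each time).
Track B: 28, 38, 48, 58, 68, 78, 88, 98, 108, 118, 128, 138 (adding 10 each time).
Position 25 falls in track A as its term 13, giving -16384.
Position 26 falls in track A as its term 14, giving -32768.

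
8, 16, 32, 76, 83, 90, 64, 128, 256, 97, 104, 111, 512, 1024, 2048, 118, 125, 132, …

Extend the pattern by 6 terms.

The slot pattern repeats as AAABBB (period 6), so there are 2 interleaved tracks.
Subsequence A: 8, 16, 32, 64, 128, 256, 512, 1024, 2048. Powers of 2.
Subsequence B: 76, 83, 90, 97, 104, 111, 118, 125, 132. Arithmetic with common difference +7.
Position 19 falls in subsequence A as its term 10, giving 4096.
Position 20 falls in subsequence A as its term 11, giving 8192.
Position 21 falls in subsequence A as its term 12, giving 16384.
Position 22 falls in subsequence B as its term 10, giving 139.
Term 23 comes from subsequence B (its 11th entry): 146.
The 24th slot belongs to subsequence B; its 12th term is 153.

4096, 8192, 16384, 139, 146, 153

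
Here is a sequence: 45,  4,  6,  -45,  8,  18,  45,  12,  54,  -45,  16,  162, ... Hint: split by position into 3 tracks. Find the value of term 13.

The terms cycle through 3 interleaved subsequences.
Subsequence A: 45, -45, 45, -45. Alternating ±45.
Subsequence B: 4, 8, 12, 16. Adding 4 each time.
Subsequence C: 6, 18, 54, 162. A geometric progression (common ratio 3).
Position 13 → subsequence A, term 5 = 45.

45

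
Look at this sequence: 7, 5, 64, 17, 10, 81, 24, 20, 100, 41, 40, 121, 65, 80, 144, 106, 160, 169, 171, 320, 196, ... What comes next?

Split by position mod 3 into 3 tracks.
Track A: 7, 17, 24, 41, 65, 106, 171 — Fibonacci-style (each term is the sum of the two before it).
Track B: 5, 10, 20, 40, 80, 160, 320 — geometric with ratio 2.
Track C: 64, 81, 100, 121, 144, 169, 196 — consecutive squares n² from n = 8.
Term 22 comes from track A (its 8th entry): 277.

277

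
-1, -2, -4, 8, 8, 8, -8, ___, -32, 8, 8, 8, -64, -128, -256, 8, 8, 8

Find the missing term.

-16

Reading positions in blocks of 6 reveals the pattern AAABBB — 2 tracks woven together.
Track A: -1, -2, -4, -8, ?, -32, -64, -128, -256 — geometric, ×2 each step.
Track B: 8, 8, 8, 8, 8, 8, 8, 8, 8 — the constant sequence 8.
The gap is track A's term 5; the rule gives -16.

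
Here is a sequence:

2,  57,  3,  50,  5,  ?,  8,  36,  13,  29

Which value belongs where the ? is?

Positions 1, 3, 5, … form one subsequence and positions 2, 4, 6, … form another.
Track A: 2, 3, 5, 8, 13 (Fibonacci-style (each term is the sum of the two before it)).
Track B: 57, 50, ?, 36, 29 (arithmetic with common difference −7).
Filling track B at index 3 by its rule yields 43.

43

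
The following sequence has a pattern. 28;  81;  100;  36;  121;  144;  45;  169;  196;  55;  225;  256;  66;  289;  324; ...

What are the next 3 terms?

78, 361, 400

The slot pattern repeats as ABB (period 3), so there are 2 interleaved tracks.
Subsequence A = 28, 36, 45, 55, 66: the triangular numbers T_7, T_8, ….
Subsequence B = 81, 100, 121, 144, 169, 196, 225, 256, 289, 324: consecutive squares n² from n = 9.
The 16th slot belongs to subsequence A; its 6th term is 78.
Term 17 comes from subsequence B (its 11th entry): 361.
Position 18 falls in subsequence B as its term 12, giving 400.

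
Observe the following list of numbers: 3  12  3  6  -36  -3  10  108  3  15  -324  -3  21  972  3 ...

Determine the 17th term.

Split by position mod 3: positions 1, 4, 7, … form one track, and each other residue class forms its own.
Track A: 3, 6, 10, 15, 21 (triangular numbers starting at T_2).
Track B: 12, -36, 108, -324, 972 (multiplying by -3 each time).
Track C: 3, -3, 3, -3, 3 (alternating ±3).
The 17th slot belongs to track B; its 6th term is -2916.

-2916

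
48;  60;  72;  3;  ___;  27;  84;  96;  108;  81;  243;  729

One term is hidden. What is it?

9

Reading positions in blocks of 6 reveals the pattern AAABBB — 2 tracks woven together.
Track A: 48, 60, 72, 84, 96, 108 (arithmetic with common difference +12).
Track B: 3, ?, 27, 81, 243, 729 (successive powers of 3).
The gap is track B's term 2; the rule gives 9.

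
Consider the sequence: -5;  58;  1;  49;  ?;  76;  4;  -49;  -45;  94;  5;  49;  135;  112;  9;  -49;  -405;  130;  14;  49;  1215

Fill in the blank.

Read the sequence 4 terms at a time; column i is its own pattern.
Stream A: -5, ?, -45, 135, -405, 1215. Geometric, ×-3 each step.
Stream B: 58, 76, 94, 112, 130. Arithmetic, step +18.
Stream C: 1, 4, 5, 9, 14. Fibonacci-style (each term is the sum of the two before it).
Stream D: 49, -49, 49, -49, 49. Oscillating between 49 and -49.
Filling stream A at index 2 by its rule yields 15.

15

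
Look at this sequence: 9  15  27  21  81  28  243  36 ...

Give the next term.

729

Positions 1, 3, 5, … form one subsequence and positions 2, 4, 6, … form another.
Track A is 9, 27, 81, 243, which is successive powers of 3.
Track B is 15, 21, 28, 36, which is triangular numbers n(n+1)/2 for n = 5, 6, ….
Position 9 falls in track A as its term 5, giving 729.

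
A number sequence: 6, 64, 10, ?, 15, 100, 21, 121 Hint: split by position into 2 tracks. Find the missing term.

Split by position mod 2 into 2 tracks.
Track A = 6, 10, 15, 21: the triangular numbers T_3, T_4, ….
Track B = 64, ?, 100, 121: the squares 8², 9², 10², ….
Track B's pattern makes the blank 81.

81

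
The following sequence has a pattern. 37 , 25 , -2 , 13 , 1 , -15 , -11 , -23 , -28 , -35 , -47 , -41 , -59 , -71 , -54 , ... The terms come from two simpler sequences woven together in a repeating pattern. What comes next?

-83

Positions follow the repeating pattern AAB; grouping by letter gives 2 tracks.
Stream A = 37, 25, 13, 1, -11, -23, -35, -47, -59, -71: arithmetic with common difference −12.
Stream B = -2, -15, -28, -41, -54: arithmetic, step −13.
Term 16 comes from stream A (its 11th entry): -83.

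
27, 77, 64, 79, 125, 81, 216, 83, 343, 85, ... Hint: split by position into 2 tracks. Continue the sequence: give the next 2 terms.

Split by position mod 2 into 2 tracks.
Subsequence A: 27, 64, 125, 216, 343. Consecutive cubes n³ from n = 3.
Subsequence B: 77, 79, 81, 83, 85. Adding 2 each time.
Position 11 falls in subsequence A as its term 6, giving 512.
Term 12 comes from subsequence B (its 6th entry): 87.

512, 87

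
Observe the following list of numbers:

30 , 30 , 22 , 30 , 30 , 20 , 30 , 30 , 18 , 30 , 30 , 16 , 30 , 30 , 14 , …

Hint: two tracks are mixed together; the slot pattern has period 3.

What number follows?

Reading positions in blocks of 3 reveals the pattern AAB — 2 tracks woven together.
Track A: 30, 30, 30, 30, 30, 30, 30, 30, 30, 30 (the constant sequence 30).
Track B: 22, 20, 18, 16, 14 (arithmetic, step −2).
The 16th slot belongs to track A; its 11th term is 30.

30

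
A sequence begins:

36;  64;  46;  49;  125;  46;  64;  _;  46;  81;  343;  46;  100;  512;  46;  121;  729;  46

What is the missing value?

216

Read the sequence 3 terms at a time; column i is its own pattern.
Track A = 36, 49, 64, 81, 100, 121: perfect squares starting at 6².
Track B = 64, 125, ?, 343, 512, 729: perfect cubes starting at 4³.
Track C = 46, 46, 46, 46, 46, 46: constant 46.
Filling track B at index 3 by its rule yields 216.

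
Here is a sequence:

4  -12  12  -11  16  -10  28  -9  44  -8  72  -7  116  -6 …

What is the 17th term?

Odd-indexed and even-indexed terms follow separate rules.
Subsequence A: 4, 12, 16, 28, 44, 72, 116 (a Fibonacci-like recurrence a_n = a_{n-1} + a_{n-2}).
Subsequence B: -12, -11, -10, -9, -8, -7, -6 (linear: a_n = -13 + n).
Position 17 falls in subsequence A as its term 9, giving 304.

304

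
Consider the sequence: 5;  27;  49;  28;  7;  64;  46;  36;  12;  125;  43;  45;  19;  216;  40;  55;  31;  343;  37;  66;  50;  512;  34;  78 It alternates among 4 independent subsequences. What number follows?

81

Split by position mod 4 into 4 tracks.
Track A: 5, 7, 12, 19, 31, 50 — each term equals the sum of the previous two.
Track B: 27, 64, 125, 216, 343, 512 — the cubes 3³, 4³, 5³, ….
Track C: 49, 46, 43, 40, 37, 34 — linear: a_n = 52 − 3·n.
Track D: 28, 36, 45, 55, 66, 78 — the triangular numbers T_7, T_8, ….
Position 25 → track A, term 7 = 81.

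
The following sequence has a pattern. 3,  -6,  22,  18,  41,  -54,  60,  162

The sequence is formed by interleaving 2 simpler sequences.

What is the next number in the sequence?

79

Positions 1, 3, 5, … form one subsequence and positions 2, 4, 6, … form another.
Track A: 3, 22, 41, 60. Linear: a_n = -16 + 19·n.
Track B: -6, 18, -54, 162. Geometric, ×-3 each step.
Position 9 falls in track A as its term 5, giving 79.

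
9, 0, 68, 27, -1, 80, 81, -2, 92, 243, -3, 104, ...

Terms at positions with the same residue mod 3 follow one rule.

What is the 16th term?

2187

Read the sequence 3 terms at a time; column i is its own pattern.
Track A is 9, 27, 81, 243, which is powers of 3.
Track B is 0, -1, -2, -3, which is arithmetic with common difference −1.
Track C is 68, 80, 92, 104, which is arithmetic, step +12.
Position 16 falls in track A as its term 6, giving 2187.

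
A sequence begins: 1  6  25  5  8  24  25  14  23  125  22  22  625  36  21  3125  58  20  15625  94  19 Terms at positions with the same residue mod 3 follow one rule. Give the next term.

78125

Split by position mod 3: positions 1, 4, 7, … form one track, and each other residue class forms its own.
Track A: 1, 5, 25, 125, 625, 3125, 15625 (multiplying by 5 each time).
Track B: 6, 8, 14, 22, 36, 58, 94 (each term equals the sum of the previous two).
Track C: 25, 24, 23, 22, 21, 20, 19 (linear: a_n = 26 − n).
Position 22 → track A, term 8 = 78125.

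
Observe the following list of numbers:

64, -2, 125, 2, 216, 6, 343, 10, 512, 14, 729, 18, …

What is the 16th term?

26

Taking every 2nd term gives 2 separate tracks.
Track A: 64, 125, 216, 343, 512, 729 (consecutive cubes n³ from n = 4).
Track B: -2, 2, 6, 10, 14, 18 (adding 4 each time).
Position 16 falls in track B as its term 8, giving 26.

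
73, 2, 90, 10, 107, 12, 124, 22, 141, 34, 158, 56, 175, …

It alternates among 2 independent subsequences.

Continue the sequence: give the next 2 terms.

Taking every 2nd term gives 2 separate tracks.
Subsequence A: 73, 90, 107, 124, 141, 158, 175 — arithmetic, step +17.
Subsequence B: 2, 10, 12, 22, 34, 56 — Fibonacci-style (each term is the sum of the two before it).
Term 14 comes from subsequence B (its 7th entry): 90.
Position 15 falls in subsequence A as its term 8, giving 192.

90, 192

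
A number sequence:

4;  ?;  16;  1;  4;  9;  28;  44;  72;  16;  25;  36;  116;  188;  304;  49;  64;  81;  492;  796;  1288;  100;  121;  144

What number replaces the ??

12

Positions follow the repeating pattern AAABBB; grouping by letter gives 2 tracks.
Track A: 4, ?, 16, 28, 44, 72, 116, 188, 304, 492, 796, 1288. Each term equals the sum of the previous two.
Track B: 1, 4, 9, 16, 25, 36, 49, 64, 81, 100, 121, 144. Consecutive squares n² from n = 1.
Track A's pattern makes the blank 12.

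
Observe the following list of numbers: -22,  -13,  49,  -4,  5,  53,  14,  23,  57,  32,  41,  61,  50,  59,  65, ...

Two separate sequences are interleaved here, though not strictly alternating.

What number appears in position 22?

104

Reading positions in blocks of 3 reveals the pattern AAB — 2 tracks woven together.
Stream A is -22, -13, -4, 5, 14, 23, 32, 41, 50, 59, which is linear: a_n = -31 + 9·n.
Stream B is 49, 53, 57, 61, 65, which is adding 4 each time.
Position 22 falls in stream A as its term 15, giving 104.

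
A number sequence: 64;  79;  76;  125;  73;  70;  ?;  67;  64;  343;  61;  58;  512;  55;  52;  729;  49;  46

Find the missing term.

216

Reading positions in blocks of 3 reveals the pattern ABB — 2 tracks woven together.
Stream A: 64, 125, ?, 343, 512, 729 (perfect cubes starting at 4³).
Stream B: 79, 76, 73, 70, 67, 64, 61, 58, 55, 52, 49, 46 (arithmetic with common difference −3).
Stream A's pattern makes the blank 216.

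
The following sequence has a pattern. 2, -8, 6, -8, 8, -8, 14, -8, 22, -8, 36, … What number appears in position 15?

94

Odd-indexed and even-indexed terms follow separate rules.
Track A = 2, 6, 8, 14, 22, 36: Fibonacci-style (each term is the sum of the two before it).
Track B = -8, -8, -8, -8, -8: constant -8.
Position 15 falls in track A as its term 8, giving 94.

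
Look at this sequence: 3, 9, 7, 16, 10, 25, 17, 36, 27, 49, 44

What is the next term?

64

Odd-indexed and even-indexed terms follow separate rules.
Track A: 3, 7, 10, 17, 27, 44. A Fibonacci-like recurrence a_n = a_{n-1} + a_{n-2}.
Track B: 9, 16, 25, 36, 49. Perfect squares starting at 3².
Term 12 comes from track B (its 6th entry): 64.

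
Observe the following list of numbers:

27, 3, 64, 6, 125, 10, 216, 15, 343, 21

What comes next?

The terms cycle through 2 interleaved subsequences.
Subsequence A is 27, 64, 125, 216, 343, which is perfect cubes starting at 3³.
Subsequence B is 3, 6, 10, 15, 21, which is triangular numbers starting at T_2.
Position 11 → subsequence A, term 6 = 512.

512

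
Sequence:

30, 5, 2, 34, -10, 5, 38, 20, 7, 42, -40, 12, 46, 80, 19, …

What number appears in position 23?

Read the sequence 3 terms at a time; column i is its own pattern.
Track A: 30, 34, 38, 42, 46. Linear: a_n = 26 + 4·n.
Track B: 5, -10, 20, -40, 80. A geometric progression (common ratio -2).
Track C: 2, 5, 7, 12, 19. A Fibonacci-like recurrence a_n = a_{n-1} + a_{n-2}.
Position 23 → track B, term 8 = -640.

-640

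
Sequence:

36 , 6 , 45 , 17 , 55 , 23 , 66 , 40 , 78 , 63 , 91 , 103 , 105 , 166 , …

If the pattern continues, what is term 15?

The terms cycle through 2 interleaved subsequences.
Subsequence A is 36, 45, 55, 66, 78, 91, 105, which is triangular numbers n(n+1)/2 for n = 8, 9, ….
Subsequence B is 6, 17, 23, 40, 63, 103, 166, which is each term equals the sum of the previous two.
Position 15 falls in subsequence A as its term 8, giving 120.

120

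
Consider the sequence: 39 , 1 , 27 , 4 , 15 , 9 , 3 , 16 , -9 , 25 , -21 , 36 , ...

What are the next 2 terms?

Split by position mod 2 into 2 tracks.
Stream A: 39, 27, 15, 3, -9, -21 (arithmetic with common difference −12).
Stream B: 1, 4, 9, 16, 25, 36 (consecutive squares n² from n = 1).
Position 13 falls in stream A as its term 7, giving -33.
Position 14 falls in stream B as its term 7, giving 49.

-33, 49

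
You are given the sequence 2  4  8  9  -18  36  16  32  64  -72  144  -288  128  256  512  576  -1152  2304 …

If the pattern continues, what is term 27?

32768

The slot pattern repeats as AAABBB (period 6), so there are 2 interleaved tracks.
Subsequence A is 2, 4, 8, 16, 32, 64, 128, 256, 512, which is powers 2^1, 2^2, 2^3, ….
Subsequence B is 9, -18, 36, -72, 144, -288, 576, -1152, 2304, which is geometric with ratio -2.
Position 27 → subsequence A, term 15 = 32768.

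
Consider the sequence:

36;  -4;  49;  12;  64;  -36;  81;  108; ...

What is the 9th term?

100

Taking every 2nd term gives 2 separate tracks.
Track A is 36, 49, 64, 81, which is consecutive squares n² from n = 6.
Track B is -4, 12, -36, 108, which is geometric, ×-3 each step.
Position 9 falls in track A as its term 5, giving 100.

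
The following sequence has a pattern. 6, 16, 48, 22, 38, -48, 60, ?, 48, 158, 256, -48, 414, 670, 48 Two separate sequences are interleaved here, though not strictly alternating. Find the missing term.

Reading positions in blocks of 3 reveals the pattern AAB — 2 tracks woven together.
Track A: 6, 16, 22, 38, 60, ?, 158, 256, 414, 670 — Fibonacci-style (each term is the sum of the two before it).
Track B: 48, -48, 48, -48, 48 — oscillating between 48 and -48.
Track A's pattern makes the blank 98.

98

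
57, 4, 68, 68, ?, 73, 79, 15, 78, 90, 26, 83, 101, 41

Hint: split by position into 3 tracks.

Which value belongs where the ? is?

Split by position mod 3 into 3 tracks.
Subsequence A: 57, 68, 79, 90, 101 (adding 11 each time).
Subsequence B: 4, ?, 15, 26, 41 (Fibonacci-style (each term is the sum of the two before it)).
Subsequence C: 68, 73, 78, 83 (arithmetic, step +5).
So the missing entry in subsequence B is 11.

11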